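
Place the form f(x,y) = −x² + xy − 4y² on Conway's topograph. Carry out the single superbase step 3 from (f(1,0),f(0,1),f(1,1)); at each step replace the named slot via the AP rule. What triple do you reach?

start (-1,-4,-4) = (f(1,0),f(0,1),f(1,1))
replace slot 3: 2·((-1)+(-4)) − (-4) = -6 → (-1,-4,-6)

-1,-4,-6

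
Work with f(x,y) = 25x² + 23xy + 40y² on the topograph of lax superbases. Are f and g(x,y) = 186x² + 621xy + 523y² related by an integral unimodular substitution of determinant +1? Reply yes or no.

D₁ = -3471, D₂ = -3471
f: reduced (well bottom): (25,23,40) with a≤c, −a<b≤a
g: translate: b→-123 (≡621 mod 372), so (186,621,523)→(186,-123,25)
g: flip: (186,-123,25)→(25,123,186)
g: translate: b→23 (≡123 mod 50), so (25,123,186)→(25,23,40)
g: reduced (well bottom): (25,23,40) with a≤c, −a<b≤a
reduced forms (25, 23, 40) vs (25, 23, 40) ⇒ equivalent

yes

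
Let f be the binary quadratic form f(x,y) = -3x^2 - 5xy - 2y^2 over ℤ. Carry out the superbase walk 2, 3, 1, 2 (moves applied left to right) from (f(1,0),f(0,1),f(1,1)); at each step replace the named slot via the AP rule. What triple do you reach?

start (-3,-2,-10) = (f(1,0),f(0,1),f(1,1))
replace slot 2: 2·((-3)+(-10)) − (-2) = -24 → (-3,-24,-10)
replace slot 3: 2·((-3)+(-24)) − (-10) = -44 → (-3,-24,-44)
replace slot 1: 2·((-24)+(-44)) − (-3) = -133 → (-133,-24,-44)
replace slot 2: 2·((-133)+(-44)) − (-24) = -330 → (-133,-330,-44)

-133,-330,-44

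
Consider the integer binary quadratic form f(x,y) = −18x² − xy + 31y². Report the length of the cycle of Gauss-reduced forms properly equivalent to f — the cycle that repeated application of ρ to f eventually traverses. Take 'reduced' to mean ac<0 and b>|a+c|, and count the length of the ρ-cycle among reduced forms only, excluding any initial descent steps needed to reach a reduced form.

D = 2233, ⌊√D⌋ = 47
descent: ρ → (31,1,-18)
descent: ρ → (-18,35,14)  [lands on river]
river: ρ → (14,21,-32)
river: ρ → (-32,43,3)
river: ρ → (3,47,-2)
river: ρ → (-2,45,26)
river: ρ → (26,7,-21)
river: ρ → (-21,35,12)
river: ρ → (12,37,-18)
ρ-cycle length = 8 (tail of 2 descent steps not counted)

8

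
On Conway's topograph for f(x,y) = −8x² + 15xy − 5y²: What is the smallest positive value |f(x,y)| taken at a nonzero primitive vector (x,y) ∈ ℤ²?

descent: ρ → (-5,5,2)  [lands on river]
river: ρ → (2,7,-2)
river: ρ → (-2,5,5)
river: ρ → (5,5,-2)
river: ρ → (-2,7,2)
river: ρ → (2,5,-5)
closes: descent 1, river 6
min |a| on river = 2

2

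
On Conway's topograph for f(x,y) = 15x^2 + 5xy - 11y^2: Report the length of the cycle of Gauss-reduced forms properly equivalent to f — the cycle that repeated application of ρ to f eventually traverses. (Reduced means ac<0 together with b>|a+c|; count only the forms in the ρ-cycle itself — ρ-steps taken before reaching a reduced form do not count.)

D = 685, ⌊√D⌋ = 26
river: ρ → (-11,17,9)
river: ρ → (9,19,-9)
river: ρ → (-9,17,11)
river: ρ → (11,5,-15)
river: ρ → (-15,25,1)
river: ρ → (1,25,-15)
river: ρ → (-15,5,11)
river: ρ → (11,17,-9)
river: ρ → (-9,19,9)
river: ρ → (9,17,-11)
river: ρ → (-11,5,15)
river: ρ → (15,25,-1)
river: ρ → (-1,25,15)
river: ρ → (15,5,-11)
ρ-cycle length = 14 (tail of 0 descent steps not counted)

14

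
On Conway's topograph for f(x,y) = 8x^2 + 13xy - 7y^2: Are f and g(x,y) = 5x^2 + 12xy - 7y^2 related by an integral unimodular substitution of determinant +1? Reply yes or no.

D₁ = 393, D₂ = 284
discriminants differ ⇒ not SL₂(ℤ)-equivalent

no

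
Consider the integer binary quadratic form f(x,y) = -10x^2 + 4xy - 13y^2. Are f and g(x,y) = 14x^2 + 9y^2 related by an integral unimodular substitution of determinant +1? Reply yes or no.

D₁ = -504, D₂ = -504
f is negative-definite; reduce −f:
−f: reduced (well bottom): (10,-4,13) with a≤c, −a<b≤a
flip sign back: reduced form of f is (-10,4,-13)
g: flip: (14,0,9)→(9,0,14)
g: reduced (well bottom): (9,0,14) with a≤c, −a<b≤a
reduced forms (-10, 4, -13) vs (9, 0, 14) ⇒ inequivalent

no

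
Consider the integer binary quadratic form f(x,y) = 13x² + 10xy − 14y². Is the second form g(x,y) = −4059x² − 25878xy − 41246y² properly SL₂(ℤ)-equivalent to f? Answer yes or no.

D₁ = 828, D₂ = 828
river cycle of f (length 8): (-14, 18, 9), (9, 18, -14), (-14, 10, 13), (13, 16, -11), (-11, 28, 1), (1, 28, -11), (-11, 16, 13), (13, 10, -14)
river cycle of g (length 8): (-14, 18, 9), (9, 18, -14), (-14, 10, 13), (13, 16, -11), (-11, 28, 1), (1, 28, -11), (-11, 16, 13), (13, 10, -14)
cycles coincide ⇒ equivalent

yes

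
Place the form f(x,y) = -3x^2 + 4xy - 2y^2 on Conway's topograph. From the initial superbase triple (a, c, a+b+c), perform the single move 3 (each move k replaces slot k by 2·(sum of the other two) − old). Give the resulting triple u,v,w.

start (-3,-2,-1) = (f(1,0),f(0,1),f(1,1))
replace slot 3: 2·((-3)+(-2)) − (-1) = -9 → (-3,-2,-9)

-3,-2,-9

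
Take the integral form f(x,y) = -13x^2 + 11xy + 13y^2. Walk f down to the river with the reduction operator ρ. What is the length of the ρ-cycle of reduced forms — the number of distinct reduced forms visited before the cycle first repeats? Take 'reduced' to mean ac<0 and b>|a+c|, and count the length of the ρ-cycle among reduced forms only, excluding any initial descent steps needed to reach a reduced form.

D = 797, ⌊√D⌋ = 28
river: ρ → (13,15,-11)
river: ρ → (-11,7,17)
river: ρ → (17,27,-1)
river: ρ → (-1,27,17)
river: ρ → (17,7,-11)
river: ρ → (-11,15,13)
river: ρ → (13,11,-13)
river: ρ → (-13,15,11)
river: ρ → (11,7,-17)
river: ρ → (-17,27,1)
river: ρ → (1,27,-17)
river: ρ → (-17,7,11)
river: ρ → (11,15,-13)
river: ρ → (-13,11,13)
ρ-cycle length = 14 (tail of 0 descent steps not counted)

14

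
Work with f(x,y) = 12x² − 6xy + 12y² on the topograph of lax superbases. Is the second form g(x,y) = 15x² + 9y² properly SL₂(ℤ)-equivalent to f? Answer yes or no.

D₁ = -540, D₂ = -540
f: flip: (12,-6,12)→(12,6,12)
f: reduced (well bottom): (12,6,12) with a≤c, −a<b≤a
g: flip: (15,0,9)→(9,0,15)
g: reduced (well bottom): (9,0,15) with a≤c, −a<b≤a
reduced forms (12, 6, 12) vs (9, 0, 15) ⇒ inequivalent

no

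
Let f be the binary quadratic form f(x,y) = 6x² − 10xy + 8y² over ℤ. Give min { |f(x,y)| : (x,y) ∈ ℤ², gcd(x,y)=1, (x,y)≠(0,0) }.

translate: b→2 (≡-10 mod 12), so (6,-10,8)→(6,2,4)
flip: (6,2,4)→(4,-2,6)
reduced (well bottom): (4,-2,6) with a≤c, −a<b≤a
well minimum = a = 4

4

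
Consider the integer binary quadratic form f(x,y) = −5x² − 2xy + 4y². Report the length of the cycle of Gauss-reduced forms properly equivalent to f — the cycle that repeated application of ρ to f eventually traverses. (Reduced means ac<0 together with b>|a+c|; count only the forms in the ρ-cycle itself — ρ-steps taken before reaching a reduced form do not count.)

D = 84, ⌊√D⌋ = 9
descent: ρ → (4,2,-5)  [lands on river]
river: ρ → (-5,8,1)
river: ρ → (1,8,-5)
river: ρ → (-5,2,4)
river: ρ → (4,6,-3)
river: ρ → (-3,6,4)
ρ-cycle length = 6 (tail of 1 descent step not counted)

6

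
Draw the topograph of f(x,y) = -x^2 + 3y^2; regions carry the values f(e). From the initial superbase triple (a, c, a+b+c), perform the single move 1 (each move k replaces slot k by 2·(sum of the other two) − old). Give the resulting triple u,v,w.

start (-1,3,2) = (f(1,0),f(0,1),f(1,1))
replace slot 1: 2·(3+2) − (-1) = 11 → (11,3,2)

11,3,2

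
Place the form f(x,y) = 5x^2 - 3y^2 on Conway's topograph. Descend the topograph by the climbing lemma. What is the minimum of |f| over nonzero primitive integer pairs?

descent: ρ → (-3,6,2)  [lands on river]
river: ρ → (2,6,-3)
closes: descent 1, river 2
min |a| on river = 2

2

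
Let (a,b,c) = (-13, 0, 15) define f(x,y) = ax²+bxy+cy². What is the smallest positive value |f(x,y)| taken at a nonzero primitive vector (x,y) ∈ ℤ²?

descent: ρ → (15,0,-13)
descent: ρ → (-13,26,2)  [lands on river]
river: ρ → (2,26,-13)
closes: descent 2, river 2
min |a| on river = 2

2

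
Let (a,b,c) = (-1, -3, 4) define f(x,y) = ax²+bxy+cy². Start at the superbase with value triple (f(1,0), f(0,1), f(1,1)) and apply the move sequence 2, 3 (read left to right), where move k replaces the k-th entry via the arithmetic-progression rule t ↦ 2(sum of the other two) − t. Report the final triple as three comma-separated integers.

start (-1,4,0) = (f(1,0),f(0,1),f(1,1))
replace slot 2: 2·((-1)+0) − 4 = -6 → (-1,-6,0)
replace slot 3: 2·((-1)+(-6)) − 0 = -14 → (-1,-6,-14)

-1,-6,-14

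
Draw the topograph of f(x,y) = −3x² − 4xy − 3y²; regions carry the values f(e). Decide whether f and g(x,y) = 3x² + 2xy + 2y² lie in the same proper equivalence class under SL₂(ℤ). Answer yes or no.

D₁ = -20, D₂ = -20
f is negative-definite; reduce −f:
−f: translate: b→-2 (≡4 mod 6), so (3,4,3)→(3,-2,2)
−f: flip: (3,-2,2)→(2,2,3)
−f: reduced (well bottom): (2,2,3) with a≤c, −a<b≤a
flip sign back: reduced form of f is (-2,-2,-3)
g: flip: (3,2,2)→(2,-2,3)
g: translate: b→2 (≡-2 mod 4), so (2,-2,3)→(2,2,3)
g: reduced (well bottom): (2,2,3) with a≤c, −a<b≤a
reduced forms (-2, -2, -3) vs (2, 2, 3) ⇒ inequivalent

no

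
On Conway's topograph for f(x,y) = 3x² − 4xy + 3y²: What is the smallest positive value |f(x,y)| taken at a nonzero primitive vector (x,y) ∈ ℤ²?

translate: b→2 (≡-4 mod 6), so (3,-4,3)→(3,2,2)
flip: (3,2,2)→(2,-2,3)
translate: b→2 (≡-2 mod 4), so (2,-2,3)→(2,2,3)
reduced (well bottom): (2,2,3) with a≤c, −a<b≤a
well minimum = a = 2

2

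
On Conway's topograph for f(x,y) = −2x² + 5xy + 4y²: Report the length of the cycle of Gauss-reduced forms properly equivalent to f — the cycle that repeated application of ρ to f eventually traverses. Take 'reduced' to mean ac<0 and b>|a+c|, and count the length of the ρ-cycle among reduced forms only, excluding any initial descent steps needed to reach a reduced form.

D = 57, ⌊√D⌋ = 7
river: ρ → (4,3,-3)
river: ρ → (-3,3,4)
river: ρ → (4,5,-2)
river: ρ → (-2,7,1)
river: ρ → (1,7,-2)
river: ρ → (-2,5,4)
ρ-cycle length = 6 (tail of 0 descent steps not counted)

6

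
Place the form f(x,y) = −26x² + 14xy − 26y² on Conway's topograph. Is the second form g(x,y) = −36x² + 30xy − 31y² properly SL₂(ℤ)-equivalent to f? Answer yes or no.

D₁ = -2508, D₂ = -3564
discriminants differ ⇒ not SL₂(ℤ)-equivalent

no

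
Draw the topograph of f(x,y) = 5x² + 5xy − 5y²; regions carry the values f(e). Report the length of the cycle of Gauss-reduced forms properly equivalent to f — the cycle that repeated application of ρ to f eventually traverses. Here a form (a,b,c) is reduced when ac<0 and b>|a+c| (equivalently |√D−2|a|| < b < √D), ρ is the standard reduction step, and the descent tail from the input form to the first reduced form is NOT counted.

D = 125, ⌊√D⌋ = 11
river: ρ → (-5,5,5)
river: ρ → (5,5,-5)
ρ-cycle length = 2 (tail of 0 descent steps not counted)

2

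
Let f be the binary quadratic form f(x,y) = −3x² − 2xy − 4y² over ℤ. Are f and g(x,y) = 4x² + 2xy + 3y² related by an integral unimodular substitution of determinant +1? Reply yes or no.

D₁ = -44, D₂ = -44
f is negative-definite; reduce −f:
−f: reduced (well bottom): (3,2,4) with a≤c, −a<b≤a
flip sign back: reduced form of f is (-3,-2,-4)
g: flip: (4,2,3)→(3,-2,4)
g: reduced (well bottom): (3,-2,4) with a≤c, −a<b≤a
reduced forms (-3, -2, -4) vs (3, -2, 4) ⇒ inequivalent

no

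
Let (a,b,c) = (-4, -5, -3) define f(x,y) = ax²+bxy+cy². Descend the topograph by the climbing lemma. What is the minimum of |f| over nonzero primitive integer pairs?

translate: b→-3 (≡5 mod 8), so (4,5,3)→(4,-3,2)
flip: (4,-3,2)→(2,3,4)
translate: b→-1 (≡3 mod 4), so (2,3,4)→(2,-1,3)
reduced (well bottom): (2,-1,3) with a≤c, −a<b≤a
well minimum |f| = |-2| = 2 (negative-definite)

2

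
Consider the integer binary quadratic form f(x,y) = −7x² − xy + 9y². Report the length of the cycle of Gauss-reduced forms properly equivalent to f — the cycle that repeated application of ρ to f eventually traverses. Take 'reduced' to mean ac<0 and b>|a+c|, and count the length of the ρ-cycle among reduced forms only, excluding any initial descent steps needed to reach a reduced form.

D = 253, ⌊√D⌋ = 15
descent: ρ → (9,1,-7)
descent: ρ → (-7,13,3)  [lands on river]
river: ρ → (3,11,-11)
river: ρ → (-11,11,3)
river: ρ → (3,13,-7)
river: ρ → (-7,15,1)
river: ρ → (1,15,-7)
ρ-cycle length = 6 (tail of 2 descent steps not counted)

6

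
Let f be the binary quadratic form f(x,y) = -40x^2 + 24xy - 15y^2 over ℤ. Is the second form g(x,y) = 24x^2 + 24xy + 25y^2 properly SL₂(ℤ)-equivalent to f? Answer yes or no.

D₁ = -1824, D₂ = -1824
f is negative-definite; reduce −f:
−f: flip: (40,-24,15)→(15,24,40)
−f: translate: b→-6 (≡24 mod 30), so (15,24,40)→(15,-6,31)
−f: reduced (well bottom): (15,-6,31) with a≤c, −a<b≤a
flip sign back: reduced form of f is (-15,6,-31)
g: reduced (well bottom): (24,24,25) with a≤c, −a<b≤a
reduced forms (-15, 6, -31) vs (24, 24, 25) ⇒ inequivalent

no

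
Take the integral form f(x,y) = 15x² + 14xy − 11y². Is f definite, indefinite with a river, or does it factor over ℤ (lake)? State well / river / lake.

D = b²−4ac = 14² − 4·15·(-11) = 856
D > 0 non-square ⇒ indefinite ⇒ periodic river

river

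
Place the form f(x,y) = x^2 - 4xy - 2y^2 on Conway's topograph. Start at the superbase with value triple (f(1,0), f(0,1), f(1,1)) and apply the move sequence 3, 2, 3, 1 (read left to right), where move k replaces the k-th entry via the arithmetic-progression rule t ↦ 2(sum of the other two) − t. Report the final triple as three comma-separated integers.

start (1,-2,-5) = (f(1,0),f(0,1),f(1,1))
replace slot 3: 2·(1+(-2)) − (-5) = 3 → (1,-2,3)
replace slot 2: 2·(1+3) − (-2) = 10 → (1,10,3)
replace slot 3: 2·(1+10) − 3 = 19 → (1,10,19)
replace slot 1: 2·(10+19) − 1 = 57 → (57,10,19)

57,10,19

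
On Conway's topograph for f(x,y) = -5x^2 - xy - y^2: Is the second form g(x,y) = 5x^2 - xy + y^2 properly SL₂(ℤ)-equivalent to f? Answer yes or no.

D₁ = -19, D₂ = -19
f is negative-definite; reduce −f:
−f: flip: (5,1,1)→(1,-1,5)
−f: translate: b→1 (≡-1 mod 2), so (1,-1,5)→(1,1,5)
−f: reduced (well bottom): (1,1,5) with a≤c, −a<b≤a
flip sign back: reduced form of f is (-1,-1,-5)
g: flip: (5,-1,1)→(1,1,5)
g: reduced (well bottom): (1,1,5) with a≤c, −a<b≤a
reduced forms (-1, -1, -5) vs (1, 1, 5) ⇒ inequivalent

no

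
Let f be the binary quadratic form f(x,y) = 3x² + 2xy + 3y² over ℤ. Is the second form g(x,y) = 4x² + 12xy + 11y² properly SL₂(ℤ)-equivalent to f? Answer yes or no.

D₁ = -32, D₂ = -32
f: reduced (well bottom): (3,2,3) with a≤c, −a<b≤a
g: translate: b→4 (≡12 mod 8), so (4,12,11)→(4,4,3)
g: flip: (4,4,3)→(3,-4,4)
g: translate: b→2 (≡-4 mod 6), so (3,-4,4)→(3,2,3)
g: reduced (well bottom): (3,2,3) with a≤c, −a<b≤a
reduced forms (3, 2, 3) vs (3, 2, 3) ⇒ equivalent

yes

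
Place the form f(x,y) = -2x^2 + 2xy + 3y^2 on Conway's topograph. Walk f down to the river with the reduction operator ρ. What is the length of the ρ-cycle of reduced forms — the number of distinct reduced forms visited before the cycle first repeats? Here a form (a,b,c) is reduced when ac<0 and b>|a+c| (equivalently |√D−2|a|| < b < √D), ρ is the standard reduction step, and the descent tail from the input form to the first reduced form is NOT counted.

D = 28, ⌊√D⌋ = 5
river: ρ → (3,4,-1)
river: ρ → (-1,4,3)
river: ρ → (3,2,-2)
river: ρ → (-2,2,3)
ρ-cycle length = 4 (tail of 0 descent steps not counted)

4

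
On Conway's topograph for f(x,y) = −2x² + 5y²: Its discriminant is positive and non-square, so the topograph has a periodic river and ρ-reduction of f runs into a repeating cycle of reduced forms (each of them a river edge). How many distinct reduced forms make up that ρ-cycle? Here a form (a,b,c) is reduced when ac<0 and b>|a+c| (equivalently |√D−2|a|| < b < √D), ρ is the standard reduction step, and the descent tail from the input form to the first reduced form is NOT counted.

D = 40, ⌊√D⌋ = 6
descent: ρ → (5,0,-2)
descent: ρ → (-2,4,3)  [lands on river]
river: ρ → (3,2,-3)
river: ρ → (-3,4,2)
river: ρ → (2,4,-3)
river: ρ → (-3,2,3)
river: ρ → (3,4,-2)
ρ-cycle length = 6 (tail of 2 descent steps not counted)

6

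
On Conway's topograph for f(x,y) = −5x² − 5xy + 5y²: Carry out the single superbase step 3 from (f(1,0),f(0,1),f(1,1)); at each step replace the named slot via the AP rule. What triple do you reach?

start (-5,5,-5) = (f(1,0),f(0,1),f(1,1))
replace slot 3: 2·((-5)+5) − (-5) = 5 → (-5,5,5)

-5,5,5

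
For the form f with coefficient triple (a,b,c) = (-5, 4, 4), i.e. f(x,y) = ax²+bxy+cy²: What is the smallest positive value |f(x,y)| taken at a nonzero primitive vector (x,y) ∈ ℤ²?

river: ρ → (4,4,-5)
river: ρ → (-5,6,3)
river: ρ → (3,6,-5)
river: ρ → (-5,4,4)
closes: descent 0, river 4
min |a| on river = 3

3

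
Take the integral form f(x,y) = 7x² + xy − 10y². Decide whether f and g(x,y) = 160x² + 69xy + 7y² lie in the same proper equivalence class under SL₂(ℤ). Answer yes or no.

D₁ = 281, D₂ = 281
river cycle of f (length 30): (7, 15, -2), (-2, 13, 14), (14, 15, -1), (-1, 15, 14), (14, 13, -2), (-2, 15, 7), (7, 13, -4), (-4, 11, 10), (10, 9, -5), (-5, 11, 8), … (20 more)
river cycle of g (length 30): (7, 15, -2), (-2, 13, 14), (14, 15, -1), (-1, 15, 14), (14, 13, -2), (-2, 15, 7), (7, 13, -4), (-4, 11, 10), (10, 9, -5), (-5, 11, 8), … (20 more)
cycles coincide ⇒ equivalent

yes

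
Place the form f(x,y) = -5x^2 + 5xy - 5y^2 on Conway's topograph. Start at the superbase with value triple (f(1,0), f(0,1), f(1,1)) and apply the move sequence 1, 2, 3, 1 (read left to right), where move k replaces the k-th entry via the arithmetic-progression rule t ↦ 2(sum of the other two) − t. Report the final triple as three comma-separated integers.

start (-5,-5,-5) = (f(1,0),f(0,1),f(1,1))
replace slot 1: 2·((-5)+(-5)) − (-5) = -15 → (-15,-5,-5)
replace slot 2: 2·((-15)+(-5)) − (-5) = -35 → (-15,-35,-5)
replace slot 3: 2·((-15)+(-35)) − (-5) = -95 → (-15,-35,-95)
replace slot 1: 2·((-35)+(-95)) − (-15) = -245 → (-245,-35,-95)

-245,-35,-95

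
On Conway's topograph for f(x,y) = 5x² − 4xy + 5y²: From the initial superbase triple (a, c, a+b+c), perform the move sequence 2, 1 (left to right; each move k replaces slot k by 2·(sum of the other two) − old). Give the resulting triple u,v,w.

start (5,5,6) = (f(1,0),f(0,1),f(1,1))
replace slot 2: 2·(5+6) − 5 = 17 → (5,17,6)
replace slot 1: 2·(17+6) − 5 = 41 → (41,17,6)

41,17,6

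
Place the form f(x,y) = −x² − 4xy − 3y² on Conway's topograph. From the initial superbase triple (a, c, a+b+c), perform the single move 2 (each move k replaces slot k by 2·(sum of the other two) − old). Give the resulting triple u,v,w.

start (-1,-3,-8) = (f(1,0),f(0,1),f(1,1))
replace slot 2: 2·((-1)+(-8)) − (-3) = -15 → (-1,-15,-8)

-1,-15,-8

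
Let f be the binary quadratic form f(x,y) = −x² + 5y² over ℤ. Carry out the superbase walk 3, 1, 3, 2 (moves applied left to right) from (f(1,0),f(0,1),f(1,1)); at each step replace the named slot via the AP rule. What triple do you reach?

start (-1,5,4) = (f(1,0),f(0,1),f(1,1))
replace slot 3: 2·((-1)+5) − 4 = 4 → (-1,5,4)
replace slot 1: 2·(5+4) − (-1) = 19 → (19,5,4)
replace slot 3: 2·(19+5) − 4 = 44 → (19,5,44)
replace slot 2: 2·(19+44) − 5 = 121 → (19,121,44)

19,121,44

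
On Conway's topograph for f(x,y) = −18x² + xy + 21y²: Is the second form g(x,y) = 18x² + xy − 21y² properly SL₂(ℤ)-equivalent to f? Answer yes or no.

D₁ = 1513, D₂ = 1513
river cycle of f (length 20): (-18, 37, 2), (2, 35, -36), (-36, 37, 1), (1, 37, -36), (-36, 35, 2), (2, 37, -18), (-18, 35, 4), (4, 37, -9), (-9, 35, 8), (8, 29, -21), … (10 more)
river cycle of g (length 20): (18, 37, -2), (-2, 35, 36), (36, 37, -1), (-1, 37, 36), (36, 35, -2), (-2, 37, 18), (18, 35, -4), (-4, 37, 9), (9, 35, -8), (-8, 29, 21), … (10 more)
cycles differ ⇒ inequivalent

no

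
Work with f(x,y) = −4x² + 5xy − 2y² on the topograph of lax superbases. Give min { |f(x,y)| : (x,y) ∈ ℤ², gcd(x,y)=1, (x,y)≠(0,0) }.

translate: b→3 (≡-5 mod 8), so (4,-5,2)→(4,3,1)
flip: (4,3,1)→(1,-3,4)
translate: b→1 (≡-3 mod 2), so (1,-3,4)→(1,1,2)
reduced (well bottom): (1,1,2) with a≤c, −a<b≤a
well minimum |f| = |-1| = 1 (negative-definite)

1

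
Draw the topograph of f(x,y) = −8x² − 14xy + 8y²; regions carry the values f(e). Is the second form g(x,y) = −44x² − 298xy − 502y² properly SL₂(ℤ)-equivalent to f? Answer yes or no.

D₁ = 452, D₂ = 452
river cycle of f (length 14): (8, 14, -8), (-8, 18, 4), (4, 14, -16), (-16, 18, 2), (2, 18, -16), (-16, 14, 4), (4, 18, -8), (-8, 14, 8), (8, 18, -4), (-4, 14, 16), … (4 more)
river cycle of g (length 14): (-4, 18, 8), (8, 14, -8), (-8, 18, 4), (4, 14, -16), (-16, 18, 2), (2, 18, -16), (-16, 14, 4), (4, 18, -8), (-8, 14, 8), (8, 18, -4), … (4 more)
cycles coincide ⇒ equivalent

yes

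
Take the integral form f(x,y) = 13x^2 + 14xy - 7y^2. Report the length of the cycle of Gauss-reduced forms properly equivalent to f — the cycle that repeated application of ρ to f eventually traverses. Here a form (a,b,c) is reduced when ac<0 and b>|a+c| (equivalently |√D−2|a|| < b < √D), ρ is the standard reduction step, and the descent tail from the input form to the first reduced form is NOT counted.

D = 560, ⌊√D⌋ = 23
river: ρ → (-7,14,13)
river: ρ → (13,12,-8)
river: ρ → (-8,20,5)
river: ρ → (5,20,-8)
river: ρ → (-8,12,13)
river: ρ → (13,14,-7)
ρ-cycle length = 6 (tail of 0 descent steps not counted)

6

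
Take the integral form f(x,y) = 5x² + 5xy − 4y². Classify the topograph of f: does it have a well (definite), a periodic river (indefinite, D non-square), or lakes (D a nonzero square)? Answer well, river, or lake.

D = b²−4ac = 5² − 4·5·(-4) = 105
D > 0 non-square ⇒ indefinite ⇒ periodic river

river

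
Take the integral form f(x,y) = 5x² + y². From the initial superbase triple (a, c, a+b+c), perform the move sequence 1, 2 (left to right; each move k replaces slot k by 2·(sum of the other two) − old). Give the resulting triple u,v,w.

start (5,1,6) = (f(1,0),f(0,1),f(1,1))
replace slot 1: 2·(1+6) − 5 = 9 → (9,1,6)
replace slot 2: 2·(9+6) − 1 = 29 → (9,29,6)

9,29,6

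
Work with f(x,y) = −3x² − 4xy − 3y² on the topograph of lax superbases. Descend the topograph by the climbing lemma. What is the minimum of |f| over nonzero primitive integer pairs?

translate: b→-2 (≡4 mod 6), so (3,4,3)→(3,-2,2)
flip: (3,-2,2)→(2,2,3)
reduced (well bottom): (2,2,3) with a≤c, −a<b≤a
well minimum |f| = |-2| = 2 (negative-definite)

2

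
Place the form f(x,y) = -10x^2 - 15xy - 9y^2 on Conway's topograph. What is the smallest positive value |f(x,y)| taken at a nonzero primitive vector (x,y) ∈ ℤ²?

translate: b→-5 (≡15 mod 20), so (10,15,9)→(10,-5,4)
flip: (10,-5,4)→(4,5,10)
translate: b→-3 (≡5 mod 8), so (4,5,10)→(4,-3,9)
reduced (well bottom): (4,-3,9) with a≤c, −a<b≤a
well minimum |f| = |-4| = 4 (negative-definite)

4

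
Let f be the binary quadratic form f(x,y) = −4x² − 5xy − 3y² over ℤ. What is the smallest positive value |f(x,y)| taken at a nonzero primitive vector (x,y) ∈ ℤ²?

translate: b→-3 (≡5 mod 8), so (4,5,3)→(4,-3,2)
flip: (4,-3,2)→(2,3,4)
translate: b→-1 (≡3 mod 4), so (2,3,4)→(2,-1,3)
reduced (well bottom): (2,-1,3) with a≤c, −a<b≤a
well minimum |f| = |-2| = 2 (negative-definite)

2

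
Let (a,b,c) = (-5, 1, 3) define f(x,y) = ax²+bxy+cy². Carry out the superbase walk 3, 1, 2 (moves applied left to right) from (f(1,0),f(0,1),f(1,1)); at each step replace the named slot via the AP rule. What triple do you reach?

start (-5,3,-1) = (f(1,0),f(0,1),f(1,1))
replace slot 3: 2·((-5)+3) − (-1) = -3 → (-5,3,-3)
replace slot 1: 2·(3+(-3)) − (-5) = 5 → (5,3,-3)
replace slot 2: 2·(5+(-3)) − 3 = 1 → (5,1,-3)

5,1,-3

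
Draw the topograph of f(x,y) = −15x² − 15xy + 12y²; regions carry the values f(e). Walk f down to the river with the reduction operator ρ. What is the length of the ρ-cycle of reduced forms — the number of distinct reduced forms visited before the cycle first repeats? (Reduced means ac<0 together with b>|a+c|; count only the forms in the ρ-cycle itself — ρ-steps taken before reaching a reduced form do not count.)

D = 945, ⌊√D⌋ = 30
descent: ρ → (12,15,-15)  [lands on river]
river: ρ → (-15,15,12)
river: ρ → (12,9,-18)
river: ρ → (-18,27,3)
river: ρ → (3,27,-18)
river: ρ → (-18,9,12)
ρ-cycle length = 6 (tail of 1 descent step not counted)

6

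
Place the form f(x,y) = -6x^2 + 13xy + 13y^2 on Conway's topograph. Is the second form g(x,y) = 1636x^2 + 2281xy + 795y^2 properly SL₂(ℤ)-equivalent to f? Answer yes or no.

D₁ = 481, D₂ = 481
river cycle of f (length 26): (13, 13, -6), (-6, 11, 15), (15, 19, -2), (-2, 21, 5), (5, 19, -6), (-6, 17, 8), (8, 15, -8), (-8, 17, 6), (6, 19, -5), (-5, 21, 2), … (16 more)
river cycle of g (length 26): (13, 13, -6), (-6, 11, 15), (15, 19, -2), (-2, 21, 5), (5, 19, -6), (-6, 17, 8), (8, 15, -8), (-8, 17, 6), (6, 19, -5), (-5, 21, 2), … (16 more)
cycles coincide ⇒ equivalent

yes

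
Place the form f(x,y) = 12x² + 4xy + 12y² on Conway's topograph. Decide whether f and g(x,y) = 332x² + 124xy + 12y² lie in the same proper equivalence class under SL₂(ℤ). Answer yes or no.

D₁ = -560, D₂ = -560
f: reduced (well bottom): (12,4,12) with a≤c, −a<b≤a
g: flip: (332,124,12)→(12,-124,332)
g: translate: b→-4 (≡-124 mod 24), so (12,-124,332)→(12,-4,12)
g: flip: (12,-4,12)→(12,4,12)
g: reduced (well bottom): (12,4,12) with a≤c, −a<b≤a
reduced forms (12, 4, 12) vs (12, 4, 12) ⇒ equivalent

yes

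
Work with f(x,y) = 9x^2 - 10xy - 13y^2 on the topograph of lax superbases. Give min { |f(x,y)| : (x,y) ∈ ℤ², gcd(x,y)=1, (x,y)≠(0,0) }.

descent: ρ → (-13,10,9)  [lands on river]
river: ρ → (9,8,-14)
river: ρ → (-14,20,3)
river: ρ → (3,22,-7)
river: ρ → (-7,20,6)
river: ρ → (6,16,-13)
closes: descent 1, river 6
min |a| on river = 3

3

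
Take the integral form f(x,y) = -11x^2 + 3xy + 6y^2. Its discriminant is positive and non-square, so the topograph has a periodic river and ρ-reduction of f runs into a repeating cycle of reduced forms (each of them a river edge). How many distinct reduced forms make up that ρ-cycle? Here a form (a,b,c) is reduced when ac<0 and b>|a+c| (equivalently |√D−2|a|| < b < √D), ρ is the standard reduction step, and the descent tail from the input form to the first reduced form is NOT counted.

D = 273, ⌊√D⌋ = 16
descent: ρ → (6,9,-8)  [lands on river]
river: ρ → (-8,7,7)
river: ρ → (7,7,-8)
river: ρ → (-8,9,6)
river: ρ → (6,15,-2)
river: ρ → (-2,13,13)
river: ρ → (13,13,-2)
river: ρ → (-2,15,6)
ρ-cycle length = 8 (tail of 1 descent step not counted)

8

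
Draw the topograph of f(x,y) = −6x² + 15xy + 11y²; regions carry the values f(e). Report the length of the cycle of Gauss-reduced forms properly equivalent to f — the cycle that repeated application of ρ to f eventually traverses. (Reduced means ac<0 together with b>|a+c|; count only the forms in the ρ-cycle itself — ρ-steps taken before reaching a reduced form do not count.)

D = 489, ⌊√D⌋ = 22
river: ρ → (11,7,-10)
river: ρ → (-10,13,8)
river: ρ → (8,19,-4)
river: ρ → (-4,21,3)
river: ρ → (3,21,-4)
river: ρ → (-4,19,8)
river: ρ → (8,13,-10)
river: ρ → (-10,7,11)
river: ρ → (11,15,-6)
river: ρ → (-6,21,2)
river: ρ → (2,19,-16)
river: ρ → (-16,13,5)
river: ρ → (5,17,-10)
river: ρ → (-10,3,12)
river: ρ → (12,21,-1)
river: ρ → (-1,21,12)
river: ρ → (12,3,-10)
river: ρ → (-10,17,5)
river: ρ → (5,13,-16)
river: ρ → (-16,19,2)
river: ρ → (2,21,-6)
river: ρ → (-6,15,11)
ρ-cycle length = 22 (tail of 0 descent steps not counted)

22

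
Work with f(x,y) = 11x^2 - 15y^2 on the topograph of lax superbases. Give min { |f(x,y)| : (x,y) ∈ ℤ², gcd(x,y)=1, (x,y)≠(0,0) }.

descent: ρ → (-15,0,11)
descent: ρ → (11,22,-4)  [lands on river]
river: ρ → (-4,18,21)
river: ρ → (21,24,-1)
river: ρ → (-1,24,21)
river: ρ → (21,18,-4)
river: ρ → (-4,22,11)
closes: descent 2, river 6
min |a| on river = 1

1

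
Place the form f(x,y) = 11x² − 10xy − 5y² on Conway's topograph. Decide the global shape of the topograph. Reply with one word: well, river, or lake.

D = b²−4ac = (-10)² − 4·11·(-5) = 320
D > 0 non-square ⇒ indefinite ⇒ periodic river

river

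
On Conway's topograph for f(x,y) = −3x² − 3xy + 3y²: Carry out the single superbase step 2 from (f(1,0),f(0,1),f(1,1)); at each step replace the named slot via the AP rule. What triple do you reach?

start (-3,3,-3) = (f(1,0),f(0,1),f(1,1))
replace slot 2: 2·((-3)+(-3)) − 3 = -15 → (-3,-15,-3)

-3,-15,-3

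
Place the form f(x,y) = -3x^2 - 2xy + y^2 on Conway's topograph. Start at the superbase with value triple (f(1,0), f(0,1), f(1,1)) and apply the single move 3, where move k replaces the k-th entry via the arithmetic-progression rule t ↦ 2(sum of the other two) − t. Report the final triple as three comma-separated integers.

start (-3,1,-4) = (f(1,0),f(0,1),f(1,1))
replace slot 3: 2·((-3)+1) − (-4) = 0 → (-3,1,0)

-3,1,0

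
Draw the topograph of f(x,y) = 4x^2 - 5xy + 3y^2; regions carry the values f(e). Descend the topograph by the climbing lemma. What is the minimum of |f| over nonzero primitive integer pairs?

translate: b→3 (≡-5 mod 8), so (4,-5,3)→(4,3,2)
flip: (4,3,2)→(2,-3,4)
translate: b→1 (≡-3 mod 4), so (2,-3,4)→(2,1,3)
reduced (well bottom): (2,1,3) with a≤c, −a<b≤a
well minimum = a = 2

2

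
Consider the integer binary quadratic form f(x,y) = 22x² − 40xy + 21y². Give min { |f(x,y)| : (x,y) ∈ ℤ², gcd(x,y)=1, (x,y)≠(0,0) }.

translate: b→4 (≡-40 mod 44), so (22,-40,21)→(22,4,3)
flip: (22,4,3)→(3,-4,22)
translate: b→2 (≡-4 mod 6), so (3,-4,22)→(3,2,21)
reduced (well bottom): (3,2,21) with a≤c, −a<b≤a
well minimum = a = 3

3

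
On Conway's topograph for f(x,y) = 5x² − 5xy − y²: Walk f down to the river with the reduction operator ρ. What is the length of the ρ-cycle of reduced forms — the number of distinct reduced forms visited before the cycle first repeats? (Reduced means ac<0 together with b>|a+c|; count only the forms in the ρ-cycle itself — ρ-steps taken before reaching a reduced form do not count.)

D = 45, ⌊√D⌋ = 6
descent: ρ → (-1,5,5)  [lands on river]
river: ρ → (5,5,-1)
ρ-cycle length = 2 (tail of 1 descent step not counted)

2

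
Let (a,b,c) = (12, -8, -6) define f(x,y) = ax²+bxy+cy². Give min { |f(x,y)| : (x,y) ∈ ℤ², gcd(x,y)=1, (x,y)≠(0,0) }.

descent: ρ → (-6,8,12)  [lands on river]
river: ρ → (12,16,-2)
river: ρ → (-2,16,12)
river: ρ → (12,8,-6)
river: ρ → (-6,16,4)
river: ρ → (4,16,-6)
closes: descent 1, river 6
min |a| on river = 2

2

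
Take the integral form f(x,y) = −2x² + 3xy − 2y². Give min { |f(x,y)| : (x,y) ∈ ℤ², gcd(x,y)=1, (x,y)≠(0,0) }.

translate: b→1 (≡-3 mod 4), so (2,-3,2)→(2,1,1)
flip: (2,1,1)→(1,-1,2)
translate: b→1 (≡-1 mod 2), so (1,-1,2)→(1,1,2)
reduced (well bottom): (1,1,2) with a≤c, −a<b≤a
well minimum |f| = |-1| = 1 (negative-definite)

1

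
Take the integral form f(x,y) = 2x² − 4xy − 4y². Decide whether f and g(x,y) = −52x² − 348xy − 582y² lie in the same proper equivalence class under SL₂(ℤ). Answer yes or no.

D₁ = 48, D₂ = 48
river cycle of f (length 2): (-4, 4, 2), (2, 4, -4)
river cycle of g (length 2): (2, 4, -4), (-4, 4, 2)
cycles coincide ⇒ equivalent

yes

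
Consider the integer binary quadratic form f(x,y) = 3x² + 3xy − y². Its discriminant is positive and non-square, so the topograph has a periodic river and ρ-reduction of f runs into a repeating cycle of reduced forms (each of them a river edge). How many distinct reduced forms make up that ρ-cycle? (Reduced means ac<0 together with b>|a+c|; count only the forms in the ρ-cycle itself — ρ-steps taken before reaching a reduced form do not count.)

D = 21, ⌊√D⌋ = 4
river: ρ → (-1,3,3)
river: ρ → (3,3,-1)
ρ-cycle length = 2 (tail of 0 descent steps not counted)

2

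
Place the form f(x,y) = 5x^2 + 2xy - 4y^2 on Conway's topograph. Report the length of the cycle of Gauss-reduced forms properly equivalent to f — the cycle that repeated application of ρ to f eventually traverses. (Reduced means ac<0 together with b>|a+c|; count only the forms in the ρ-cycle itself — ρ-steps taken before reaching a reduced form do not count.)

D = 84, ⌊√D⌋ = 9
river: ρ → (-4,6,3)
river: ρ → (3,6,-4)
river: ρ → (-4,2,5)
river: ρ → (5,8,-1)
river: ρ → (-1,8,5)
river: ρ → (5,2,-4)
ρ-cycle length = 6 (tail of 0 descent steps not counted)

6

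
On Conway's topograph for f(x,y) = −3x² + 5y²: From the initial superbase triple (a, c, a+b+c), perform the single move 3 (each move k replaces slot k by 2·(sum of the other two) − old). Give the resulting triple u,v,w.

start (-3,5,2) = (f(1,0),f(0,1),f(1,1))
replace slot 3: 2·((-3)+5) − 2 = 2 → (-3,5,2)

-3,5,2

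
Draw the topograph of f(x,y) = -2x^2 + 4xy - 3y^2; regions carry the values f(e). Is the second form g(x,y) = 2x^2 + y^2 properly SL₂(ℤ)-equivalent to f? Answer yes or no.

D₁ = -8, D₂ = -8
f is negative-definite; reduce −f:
−f: translate: b→0 (≡-4 mod 4), so (2,-4,3)→(2,0,1)
−f: flip: (2,0,1)→(1,0,2)
−f: reduced (well bottom): (1,0,2) with a≤c, −a<b≤a
flip sign back: reduced form of f is (-1,0,-2)
g: flip: (2,0,1)→(1,0,2)
g: reduced (well bottom): (1,0,2) with a≤c, −a<b≤a
reduced forms (-1, 0, -2) vs (1, 0, 2) ⇒ inequivalent

no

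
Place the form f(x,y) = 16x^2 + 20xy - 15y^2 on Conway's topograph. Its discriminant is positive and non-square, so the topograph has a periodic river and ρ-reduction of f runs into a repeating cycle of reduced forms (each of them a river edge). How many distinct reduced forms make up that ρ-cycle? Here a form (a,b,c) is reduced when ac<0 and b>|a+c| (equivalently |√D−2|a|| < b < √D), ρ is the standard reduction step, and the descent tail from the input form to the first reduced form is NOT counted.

D = 1360, ⌊√D⌋ = 36
river: ρ → (-15,10,21)
river: ρ → (21,32,-4)
river: ρ → (-4,32,21)
river: ρ → (21,10,-15)
river: ρ → (-15,20,16)
river: ρ → (16,12,-19)
river: ρ → (-19,26,9)
river: ρ → (9,28,-16)
river: ρ → (-16,36,1)
river: ρ → (1,36,-16)
river: ρ → (-16,28,9)
river: ρ → (9,26,-19)
river: ρ → (-19,12,16)
river: ρ → (16,20,-15)
ρ-cycle length = 14 (tail of 0 descent steps not counted)

14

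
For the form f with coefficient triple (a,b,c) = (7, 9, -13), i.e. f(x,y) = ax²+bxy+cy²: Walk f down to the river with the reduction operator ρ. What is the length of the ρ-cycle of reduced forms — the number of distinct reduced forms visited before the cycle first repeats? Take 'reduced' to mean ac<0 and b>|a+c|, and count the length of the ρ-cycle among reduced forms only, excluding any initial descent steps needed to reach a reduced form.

D = 445, ⌊√D⌋ = 21
river: ρ → (-13,17,3)
river: ρ → (3,19,-7)
river: ρ → (-7,9,13)
river: ρ → (13,17,-3)
river: ρ → (-3,19,7)
river: ρ → (7,9,-13)
ρ-cycle length = 6 (tail of 0 descent steps not counted)

6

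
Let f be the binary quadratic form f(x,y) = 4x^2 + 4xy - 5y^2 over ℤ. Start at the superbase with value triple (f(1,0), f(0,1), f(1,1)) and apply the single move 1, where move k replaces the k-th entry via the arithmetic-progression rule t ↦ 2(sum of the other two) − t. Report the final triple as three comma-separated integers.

start (4,-5,3) = (f(1,0),f(0,1),f(1,1))
replace slot 1: 2·((-5)+3) − 4 = -8 → (-8,-5,3)

-8,-5,3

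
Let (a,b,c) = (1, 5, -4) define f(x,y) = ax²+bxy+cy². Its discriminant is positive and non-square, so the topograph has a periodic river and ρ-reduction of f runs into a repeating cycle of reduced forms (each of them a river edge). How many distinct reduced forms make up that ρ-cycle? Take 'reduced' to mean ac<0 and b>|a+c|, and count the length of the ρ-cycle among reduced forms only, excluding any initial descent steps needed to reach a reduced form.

D = 41, ⌊√D⌋ = 6
river: ρ → (-4,3,2)
river: ρ → (2,5,-2)
river: ρ → (-2,3,4)
river: ρ → (4,5,-1)
river: ρ → (-1,5,4)
river: ρ → (4,3,-2)
river: ρ → (-2,5,2)
river: ρ → (2,3,-4)
river: ρ → (-4,5,1)
river: ρ → (1,5,-4)
ρ-cycle length = 10 (tail of 0 descent steps not counted)

10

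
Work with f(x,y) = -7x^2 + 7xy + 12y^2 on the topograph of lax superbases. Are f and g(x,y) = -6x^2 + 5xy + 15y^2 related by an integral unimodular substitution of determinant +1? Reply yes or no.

D₁ = 385, D₂ = 385
river cycle of f (length 10): (12, 17, -2), (-2, 19, 3), (3, 17, -8), (-8, 15, 5), (5, 15, -8), (-8, 17, 3), (3, 19, -2), (-2, 17, 12), (12, 7, -7), (-7, 7, 12)
river cycle of g (length 12): (-6, 17, 4), (4, 15, -10), (-10, 5, 9), (9, 13, -6), (-6, 11, 11), (11, 11, -6), (-6, 13, 9), (9, 5, -10), (-10, 15, 4), (4, 17, -6), … (2 more)
cycles differ ⇒ inequivalent

no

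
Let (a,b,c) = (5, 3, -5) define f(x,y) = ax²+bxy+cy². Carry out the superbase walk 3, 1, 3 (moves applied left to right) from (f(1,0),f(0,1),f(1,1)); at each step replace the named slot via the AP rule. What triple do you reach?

start (5,-5,3) = (f(1,0),f(0,1),f(1,1))
replace slot 3: 2·(5+(-5)) − 3 = -3 → (5,-5,-3)
replace slot 1: 2·((-5)+(-3)) − 5 = -21 → (-21,-5,-3)
replace slot 3: 2·((-21)+(-5)) − (-3) = -49 → (-21,-5,-49)

-21,-5,-49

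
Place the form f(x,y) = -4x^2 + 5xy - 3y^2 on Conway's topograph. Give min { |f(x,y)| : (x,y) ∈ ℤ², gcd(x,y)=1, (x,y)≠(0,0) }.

translate: b→3 (≡-5 mod 8), so (4,-5,3)→(4,3,2)
flip: (4,3,2)→(2,-3,4)
translate: b→1 (≡-3 mod 4), so (2,-3,4)→(2,1,3)
reduced (well bottom): (2,1,3) with a≤c, −a<b≤a
well minimum |f| = |-2| = 2 (negative-definite)

2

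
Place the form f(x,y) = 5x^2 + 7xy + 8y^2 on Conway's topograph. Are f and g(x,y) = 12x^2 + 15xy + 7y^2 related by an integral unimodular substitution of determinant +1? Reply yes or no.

D₁ = -111, D₂ = -111
f: translate: b→-3 (≡7 mod 10), so (5,7,8)→(5,-3,6)
f: reduced (well bottom): (5,-3,6) with a≤c, −a<b≤a
g: translate: b→-9 (≡15 mod 24), so (12,15,7)→(12,-9,4)
g: flip: (12,-9,4)→(4,9,12)
g: translate: b→1 (≡9 mod 8), so (4,9,12)→(4,1,7)
g: reduced (well bottom): (4,1,7) with a≤c, −a<b≤a
reduced forms (5, -3, 6) vs (4, 1, 7) ⇒ inequivalent

no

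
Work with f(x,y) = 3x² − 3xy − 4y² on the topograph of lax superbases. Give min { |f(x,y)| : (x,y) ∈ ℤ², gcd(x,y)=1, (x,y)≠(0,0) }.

descent: ρ → (-4,3,3)  [lands on river]
river: ρ → (3,3,-4)
river: ρ → (-4,5,2)
river: ρ → (2,7,-1)
river: ρ → (-1,7,2)
river: ρ → (2,5,-4)
closes: descent 1, river 6
min |a| on river = 1

1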